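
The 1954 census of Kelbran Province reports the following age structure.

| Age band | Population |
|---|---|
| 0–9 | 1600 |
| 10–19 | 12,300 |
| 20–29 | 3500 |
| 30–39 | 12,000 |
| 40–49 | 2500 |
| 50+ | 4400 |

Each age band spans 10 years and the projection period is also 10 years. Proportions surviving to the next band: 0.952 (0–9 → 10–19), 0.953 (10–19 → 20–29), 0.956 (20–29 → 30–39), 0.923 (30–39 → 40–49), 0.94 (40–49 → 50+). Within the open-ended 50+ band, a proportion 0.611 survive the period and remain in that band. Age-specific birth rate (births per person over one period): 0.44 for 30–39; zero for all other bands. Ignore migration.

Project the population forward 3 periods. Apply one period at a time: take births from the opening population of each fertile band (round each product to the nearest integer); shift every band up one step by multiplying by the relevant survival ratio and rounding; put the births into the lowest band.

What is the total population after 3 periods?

(Groups numbered youngest = 1 to oldest = 6.)
— Period 1 —
Births: 12000 × 0.44 = 5280
Group 2: 1600 × 0.952 = 1523
Group 3: 12300 × 0.953 = 11722
Group 4: 3500 × 0.956 = 3346
Group 5: 12000 × 0.923 = 11076
Group 6: 2500 × 0.94 + 4400 × 0.611 = 2350 + 2688 = 5038
Population now: 0–9=5280, 10–19=1523, 20–29=11722, 30–39=3346, 40–49=11076, 50+=5038
— Period 2 —
Births: 3346 × 0.44 = 1472
Group 2: 5280 × 0.952 = 5027
Group 3: 1523 × 0.953 = 1451
Group 4: 11722 × 0.956 = 11206
Group 5: 3346 × 0.923 = 3088
Group 6: 11076 × 0.94 + 5038 × 0.611 = 10411 + 3078 = 13489
Population now: 0–9=1472, 10–19=5027, 20–29=1451, 30–39=11206, 40–49=3088, 50+=13489
— Period 3 —
Births: 11206 × 0.44 = 4931
Group 2: 1472 × 0.952 = 1401
Group 3: 5027 × 0.953 = 4791
Group 4: 1451 × 0.956 = 1387
Group 5: 11206 × 0.923 = 10343
Group 6: 3088 × 0.94 + 13489 × 0.611 = 2903 + 8242 = 11145
Population now: 0–9=4931, 10–19=1401, 20–29=4791, 30–39=1387, 40–49=10343, 50+=11145
Total after period 3: 4931 + 1401 + 4791 + 1387 + 10343 + 11145 = 33998

33998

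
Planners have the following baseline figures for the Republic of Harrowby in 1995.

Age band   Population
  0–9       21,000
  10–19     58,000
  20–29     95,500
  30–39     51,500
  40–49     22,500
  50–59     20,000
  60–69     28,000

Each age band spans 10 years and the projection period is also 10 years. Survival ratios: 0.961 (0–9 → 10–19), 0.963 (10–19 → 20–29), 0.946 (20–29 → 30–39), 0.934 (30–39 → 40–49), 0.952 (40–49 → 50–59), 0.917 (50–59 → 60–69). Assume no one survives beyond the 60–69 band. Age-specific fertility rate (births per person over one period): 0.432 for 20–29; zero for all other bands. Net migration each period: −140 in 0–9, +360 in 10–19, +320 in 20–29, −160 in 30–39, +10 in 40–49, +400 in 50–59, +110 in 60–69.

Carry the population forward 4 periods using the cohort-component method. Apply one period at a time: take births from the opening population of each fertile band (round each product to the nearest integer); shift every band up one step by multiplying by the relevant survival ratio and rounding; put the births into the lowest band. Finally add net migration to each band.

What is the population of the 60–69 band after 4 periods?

74017

Numbering the bands 1..7 from youngest to oldest:
[period 1]
Births: 95500 × 0.432 = 41256
Band 2: 21000 × 0.961 = 20181
Band 3: 58000 × 0.963 = 55854
Band 4: 95500 × 0.946 = 90343
Band 5: 51500 × 0.934 = 48101
Band 6: 22500 × 0.952 = 21420
Band 7: 20000 × 0.917 = 18340
Net migration: Band 1 − 140 → 41116; Band 2 + 360 → 20541; Band 3 + 320 → 56174; Band 4 − 160 → 90183; Band 5 + 10 → 48111; Band 6 + 400 → 21820; Band 7 + 110 → 18450
Giving 41116 / 20541 / 56174 / 90183 / 48111 / 21820 / 18450.
[period 2]
Births: 56174 × 0.432 = 24267
Band 2: 41116 × 0.961 = 39512
Band 3: 20541 × 0.963 = 19781
Band 4: 56174 × 0.946 = 53141
Band 5: 90183 × 0.934 = 84231
Band 6: 48111 × 0.952 = 45802
Band 7: 21820 × 0.917 = 20009
Net migration: Band 1 − 140 → 24127; Band 2 + 360 → 39872; Band 3 + 320 → 20101; Band 4 − 160 → 52981; Band 5 + 10 → 84241; Band 6 + 400 → 46202; Band 7 + 110 → 20119
Giving 24127 / 39872 / 20101 / 52981 / 84241 / 46202 / 20119.
[period 3]
Births: 20101 × 0.432 = 8684
Band 2: 24127 × 0.961 = 23186
Band 3: 39872 × 0.963 = 38397
Band 4: 20101 × 0.946 = 19016
Band 5: 52981 × 0.934 = 49484
Band 6: 84241 × 0.952 = 80197
Band 7: 46202 × 0.917 = 42367
Net migration: Band 1 − 140 → 8544; Band 2 + 360 → 23546; Band 3 + 320 → 38717; Band 4 − 160 → 18856; Band 5 + 10 → 49494; Band 6 + 400 → 80597; Band 7 + 110 → 42477
Giving 8544 / 23546 / 38717 / 18856 / 49494 / 80597 / 42477.
[period 4]
Births: 38717 × 0.432 = 16726
Band 2: 8544 × 0.961 = 8211
Band 3: 23546 × 0.963 = 22675
Band 4: 38717 × 0.946 = 36626
Band 5: 18856 × 0.934 = 17612
Band 6: 49494 × 0.952 = 47118
Band 7: 80597 × 0.917 = 73907
Net migration: Band 1 − 140 → 16586; Band 2 + 360 → 8571; Band 3 + 320 → 22995; Band 4 − 160 → 36466; Band 5 + 10 → 17622; Band 6 + 400 → 47518; Band 7 + 110 → 74017
Giving 16586 / 8571 / 22995 / 36466 / 17622 / 47518 / 74017.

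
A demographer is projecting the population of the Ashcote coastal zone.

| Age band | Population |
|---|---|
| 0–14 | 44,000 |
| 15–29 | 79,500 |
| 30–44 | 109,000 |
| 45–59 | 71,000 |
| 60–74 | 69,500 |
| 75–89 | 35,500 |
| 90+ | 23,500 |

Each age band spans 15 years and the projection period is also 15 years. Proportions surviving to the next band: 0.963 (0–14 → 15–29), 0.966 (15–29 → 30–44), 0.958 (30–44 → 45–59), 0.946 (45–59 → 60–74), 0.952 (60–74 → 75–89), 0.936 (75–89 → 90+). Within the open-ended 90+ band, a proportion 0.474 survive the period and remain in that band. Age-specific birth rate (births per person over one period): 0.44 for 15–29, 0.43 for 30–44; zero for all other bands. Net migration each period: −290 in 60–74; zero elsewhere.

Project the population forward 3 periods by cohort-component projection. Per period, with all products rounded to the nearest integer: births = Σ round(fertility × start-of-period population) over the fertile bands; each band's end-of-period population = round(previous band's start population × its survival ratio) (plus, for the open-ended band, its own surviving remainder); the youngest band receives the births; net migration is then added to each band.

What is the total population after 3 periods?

479379

After projecting period 1:
Births: 79500 * 0.44 = 34980, 109000 * 0.43 = 46870 — total 81850
15–29: 44000 * 0.963 = 42372
30–44: 79500 * 0.966 = 76797
45–59: 109000 * 0.958 = 104422
60–74: 71000 * 0.946 = 67166
75–89: 69500 * 0.952 = 66164
90+: 35500 * 0.936 + 23500 * 0.474 = 33228 + 11139 = 44367
Net migration: 60–74 − 290 → 66876
Giving 81850 / 42372 / 76797 / 104422 / 66876 / 66164 / 44367.
After projecting period 2:
Births: 42372 * 0.44 = 18644, 76797 * 0.43 = 33023 — total 51667
15–29: 81850 * 0.963 = 78822
30–44: 42372 * 0.966 = 40931
45–59: 76797 * 0.958 = 73572
60–74: 104422 * 0.946 = 98783
75–89: 66876 * 0.952 = 63666
90+: 66164 * 0.936 + 44367 * 0.474 = 61930 + 21030 = 82960
Net migration: 60–74 − 290 → 98493
Giving 51667 / 78822 / 40931 / 73572 / 98493 / 63666 / 82960.
After projecting period 3:
Births: 78822 * 0.44 = 34682, 40931 * 0.43 = 17600 — total 52282
15–29: 51667 * 0.963 = 49755
30–44: 78822 * 0.966 = 76142
45–59: 40931 * 0.958 = 39212
60–74: 73572 * 0.946 = 69599
75–89: 98493 * 0.952 = 93765
90+: 63666 * 0.936 + 82960 * 0.474 = 59591 + 39323 = 98914
Net migration: 60–74 − 290 → 69309
Giving 52282 / 49755 / 76142 / 39212 / 69309 / 93765 / 98914.
Total after period 3: 52282 + 49755 + 76142 + 39212 + 69309 + 93765 + 98914 = 479379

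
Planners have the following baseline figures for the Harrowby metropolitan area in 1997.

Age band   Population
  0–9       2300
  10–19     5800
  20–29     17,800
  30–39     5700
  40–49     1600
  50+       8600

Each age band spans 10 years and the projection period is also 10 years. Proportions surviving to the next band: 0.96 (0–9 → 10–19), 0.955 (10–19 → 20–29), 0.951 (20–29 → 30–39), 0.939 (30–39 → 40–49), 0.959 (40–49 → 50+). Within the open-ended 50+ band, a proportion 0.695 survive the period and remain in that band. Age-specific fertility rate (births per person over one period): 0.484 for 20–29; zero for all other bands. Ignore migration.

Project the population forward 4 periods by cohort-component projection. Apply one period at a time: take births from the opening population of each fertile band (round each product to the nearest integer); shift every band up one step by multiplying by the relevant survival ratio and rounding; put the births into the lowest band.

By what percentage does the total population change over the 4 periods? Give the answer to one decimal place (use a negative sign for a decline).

-11.5

Period 1.
Births: 17800 * 0.484 = 8615
10–19: 2300 * 0.96 = 2208
20–29: 5800 * 0.955 = 5539
30–39: 17800 * 0.951 = 16928
40–49: 5700 * 0.939 = 5352
50+: 1600 * 0.959 + 8600 * 0.695 = 1534 + 5977 = 7511
Giving 8615 / 2208 / 5539 / 16928 / 5352 / 7511.
Period 2.
Births: 5539 * 0.484 = 2681
10–19: 8615 * 0.96 = 8270
20–29: 2208 * 0.955 = 2109
30–39: 5539 * 0.951 = 5268
40–49: 16928 * 0.939 = 15895
50+: 5352 * 0.959 + 7511 * 0.695 = 5133 + 5220 = 10353
Giving 2681 / 8270 / 2109 / 5268 / 15895 / 10353.
Period 3.
Births: 2109 * 0.484 = 1021
10–19: 2681 * 0.96 = 2574
20–29: 8270 * 0.955 = 7898
30–39: 2109 * 0.951 = 2006
40–49: 5268 * 0.939 = 4947
50+: 15895 * 0.959 + 10353 * 0.695 = 15243 + 7195 = 22438
Giving 1021 / 2574 / 7898 / 2006 / 4947 / 22438.
Period 4.
Births: 7898 * 0.484 = 3823
10–19: 1021 * 0.96 = 980
20–29: 2574 * 0.955 = 2458
30–39: 7898 * 0.951 = 7511
40–49: 2006 * 0.939 = 1884
50+: 4947 * 0.959 + 22438 * 0.695 = 4744 + 15594 = 20338
Giving 3823 / 980 / 2458 / 7511 / 1884 / 20338.
Total: 41800 → 36994; change = -4806; percentage change = -11.5%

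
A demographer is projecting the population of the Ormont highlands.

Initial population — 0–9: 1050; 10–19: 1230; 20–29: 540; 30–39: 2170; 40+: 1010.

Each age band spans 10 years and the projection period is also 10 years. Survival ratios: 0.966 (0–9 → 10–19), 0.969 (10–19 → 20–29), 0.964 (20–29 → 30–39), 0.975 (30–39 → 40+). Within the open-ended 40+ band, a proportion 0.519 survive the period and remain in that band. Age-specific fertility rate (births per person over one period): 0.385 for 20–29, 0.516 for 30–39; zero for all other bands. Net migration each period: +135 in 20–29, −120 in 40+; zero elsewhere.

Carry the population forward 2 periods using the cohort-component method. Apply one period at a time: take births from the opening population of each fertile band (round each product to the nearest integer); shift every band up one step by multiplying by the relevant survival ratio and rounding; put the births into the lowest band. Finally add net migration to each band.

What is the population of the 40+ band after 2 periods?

(Groups numbered youngest = 1 to oldest = 5.)
[period 1]
Births: 540 × 0.385 = 208 ; 2170 × 0.516 = 1120 ⇒ total 1328
Group 2: 1050 × 0.966 = 1014
Group 3: 1230 × 0.969 = 1192
Group 4: 540 × 0.964 = 521
Group 5: 2170 × 0.975 + 1010 × 0.519 = 2116 + 524 = 2640
Net migration: Group 3 + 135 → 1327; Group 5 − 120 → 2520
End of period: [1328, 1014, 1327, 521, 2520]
[period 2]
Births: 1327 × 0.385 = 511 ; 521 × 0.516 = 269 ⇒ total 780
Group 2: 1328 × 0.966 = 1283
Group 3: 1014 × 0.969 = 983
Group 4: 1327 × 0.964 = 1279
Group 5: 521 × 0.975 + 2520 × 0.519 = 508 + 1308 = 1816
Net migration: Group 3 + 135 → 1118; Group 5 − 120 → 1696
End of period: [780, 1283, 1118, 1279, 1696]

1696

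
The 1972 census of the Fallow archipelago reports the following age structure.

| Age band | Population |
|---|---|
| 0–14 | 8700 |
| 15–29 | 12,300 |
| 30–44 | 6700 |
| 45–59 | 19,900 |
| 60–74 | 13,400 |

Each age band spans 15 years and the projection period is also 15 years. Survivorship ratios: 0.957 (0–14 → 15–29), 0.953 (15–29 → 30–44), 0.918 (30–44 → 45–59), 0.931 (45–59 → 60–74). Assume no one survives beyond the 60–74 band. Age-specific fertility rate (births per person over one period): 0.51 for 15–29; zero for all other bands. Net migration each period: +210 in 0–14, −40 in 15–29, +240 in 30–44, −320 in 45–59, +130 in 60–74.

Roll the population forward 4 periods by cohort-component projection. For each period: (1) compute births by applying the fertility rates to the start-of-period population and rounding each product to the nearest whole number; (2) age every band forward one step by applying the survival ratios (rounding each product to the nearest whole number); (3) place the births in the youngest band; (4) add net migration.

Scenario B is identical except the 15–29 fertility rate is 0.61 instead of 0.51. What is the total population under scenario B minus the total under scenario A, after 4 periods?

— Period 1 —
Births: 12300 × 0.51 = 6273
15–29: 8700 × 0.957 = 8326
30–44: 12300 × 0.953 = 11722
45–59: 6700 × 0.918 = 6151
60–74: 19900 × 0.931 = 18527
Net migration: 0–14 + 210 → 6483; 15–29 − 40 → 8286; 30–44 + 240 → 11962; 45–59 − 320 → 5831; 60–74 + 130 → 18657
→ [6483, 8286, 11962, 5831, 18657]
— Period 2 —
Births: 8286 × 0.51 = 4226
15–29: 6483 × 0.957 = 6204
30–44: 8286 × 0.953 = 7897
45–59: 11962 × 0.918 = 10981
60–74: 5831 × 0.931 = 5429
Net migration: 0–14 + 210 → 4436; 15–29 − 40 → 6164; 30–44 + 240 → 8137; 45–59 − 320 → 10661; 60–74 + 130 → 5559
→ [4436, 6164, 8137, 10661, 5559]
— Period 3 —
Births: 6164 × 0.51 = 3144
15–29: 4436 × 0.957 = 4245
30–44: 6164 × 0.953 = 5874
45–59: 8137 × 0.918 = 7470
60–74: 10661 × 0.931 = 9925
Net migration: 0–14 + 210 → 3354; 15–29 − 40 → 4205; 30–44 + 240 → 6114; 45–59 − 320 → 7150; 60–74 + 130 → 10055
→ [3354, 4205, 6114, 7150, 10055]
— Period 4 —
Births: 4205 × 0.51 = 2145
15–29: 3354 × 0.957 = 3210
30–44: 4205 × 0.953 = 4007
45–59: 6114 × 0.918 = 5613
60–74: 7150 × 0.931 = 6657
Net migration: 0–14 + 210 → 2355; 15–29 − 40 → 3170; 30–44 + 240 → 4247; 45–59 − 320 → 5293; 60–74 + 130 → 6787
→ [2355, 3170, 4247, 5293, 6787]
Scenario A total after 4 periods: 21852
Scenario B projection —
— Period 1 —
Births: 12300 × 0.61 = 7503
15–29: 8700 × 0.957 = 8326
30–44: 12300 × 0.953 = 11722
45–59: 6700 × 0.918 = 6151
60–74: 19900 × 0.931 = 18527
Net migration: 0–14 + 210 → 7713; 15–29 − 40 → 8286; 30–44 + 240 → 11962; 45–59 − 320 → 5831; 60–74 + 130 → 18657
→ [7713, 8286, 11962, 5831, 18657]
— Period 2 —
Births: 8286 × 0.61 = 5054
15–29: 7713 × 0.957 = 7381
30–44: 8286 × 0.953 = 7897
45–59: 11962 × 0.918 = 10981
60–74: 5831 × 0.931 = 5429
Net migration: 0–14 + 210 → 5264; 15–29 − 40 → 7341; 30–44 + 240 → 8137; 45–59 − 320 → 10661; 60–74 + 130 → 5559
→ [5264, 7341, 8137, 10661, 5559]
— Period 3 —
Births: 7341 × 0.61 = 4478
15–29: 5264 × 0.957 = 5038
30–44: 7341 × 0.953 = 6996
45–59: 8137 × 0.918 = 7470
60–74: 10661 × 0.931 = 9925
Net migration: 0–14 + 210 → 4688; 15–29 − 40 → 4998; 30–44 + 240 → 7236; 45–59 − 320 → 7150; 60–74 + 130 → 10055
→ [4688, 4998, 7236, 7150, 10055]
— Period 4 —
Births: 4998 × 0.61 = 3049
15–29: 4688 × 0.957 = 4486
30–44: 4998 × 0.953 = 4763
45–59: 7236 × 0.918 = 6643
60–74: 7150 × 0.931 = 6657
Net migration: 0–14 + 210 → 3259; 15–29 − 40 → 4446; 30–44 + 240 → 5003; 45–59 − 320 → 6323; 60–74 + 130 → 6787
→ [3259, 4446, 5003, 6323, 6787]
Scenario B total after 4 periods: 25818
Difference B − A = 25818 − 21852 = 3966

3966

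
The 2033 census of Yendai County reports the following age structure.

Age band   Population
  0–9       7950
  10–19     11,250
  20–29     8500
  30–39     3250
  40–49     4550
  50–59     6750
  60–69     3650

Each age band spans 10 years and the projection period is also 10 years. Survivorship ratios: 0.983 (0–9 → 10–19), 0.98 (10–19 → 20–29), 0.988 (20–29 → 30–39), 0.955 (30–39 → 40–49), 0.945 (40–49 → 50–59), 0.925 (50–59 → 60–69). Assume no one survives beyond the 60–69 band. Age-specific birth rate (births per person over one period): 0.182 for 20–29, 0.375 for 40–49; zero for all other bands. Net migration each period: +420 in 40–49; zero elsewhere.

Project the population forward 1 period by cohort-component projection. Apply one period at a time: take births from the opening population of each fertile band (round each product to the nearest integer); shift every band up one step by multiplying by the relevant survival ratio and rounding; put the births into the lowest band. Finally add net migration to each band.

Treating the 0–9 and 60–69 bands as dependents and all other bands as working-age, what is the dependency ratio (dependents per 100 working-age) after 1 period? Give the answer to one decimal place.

27.1

Call the groups 1 to 7, youngest first.
After projecting period 1:
Births: 8500 × 0.182 = 1547  |  4550 × 0.375 = 1706 → 3253
Group 2: 7950 × 0.983 = 7815
Group 3: 11250 × 0.98 = 11025
Group 4: 8500 × 0.988 = 8398
Group 5: 3250 × 0.955 = 3104
Group 6: 4550 × 0.945 = 4300
Group 7: 6750 × 0.925 = 6244
Net migration: Group 5 + 420 → 3524
Population now: 0–9=3253, 10–19=7815, 20–29=11025, 30–39=8398, 40–49=3524, 50–59=4300, 60–69=6244
Dependents (band 0–9 + band 60–69) = 3253 + 6244 = 9497; working-age = 35062; ratio = 9497/35062 × 100 = 27.1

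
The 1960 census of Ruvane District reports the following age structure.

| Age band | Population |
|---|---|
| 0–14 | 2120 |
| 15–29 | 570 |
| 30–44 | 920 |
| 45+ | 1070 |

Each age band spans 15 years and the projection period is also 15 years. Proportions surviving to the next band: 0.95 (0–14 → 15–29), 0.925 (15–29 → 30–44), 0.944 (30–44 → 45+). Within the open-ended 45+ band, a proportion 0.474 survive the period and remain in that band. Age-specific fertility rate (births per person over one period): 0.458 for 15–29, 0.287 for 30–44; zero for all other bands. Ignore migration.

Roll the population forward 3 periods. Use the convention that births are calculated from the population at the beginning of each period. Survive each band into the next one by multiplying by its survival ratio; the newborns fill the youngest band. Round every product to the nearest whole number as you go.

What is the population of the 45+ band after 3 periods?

Call the groups 1 to 4, youngest first.
[period 1]
Births: 570 × 0.458 = 261  |  920 × 0.287 = 264 ⇒ total 525
Group 2: 2120 × 0.95 = 2014
Group 3: 570 × 0.925 = 527
Group 4: 920 × 0.944 + 1070 × 0.474 = 868 + 507 = 1375
Population now: 0–14=525, 15–29=2014, 30–44=527, 45+=1375
[period 2]
Births: 2014 × 0.458 = 922  |  527 × 0.287 = 151 ⇒ total 1073
Group 2: 525 × 0.95 = 499
Group 3: 2014 × 0.925 = 1863
Group 4: 527 × 0.944 + 1375 × 0.474 = 497 + 652 = 1149
Population now: 0–14=1073, 15–29=499, 30–44=1863, 45+=1149
[period 3]
Births: 499 × 0.458 = 229  |  1863 × 0.287 = 535 ⇒ total 764
Group 2: 1073 × 0.95 = 1019
Group 3: 499 × 0.925 = 462
Group 4: 1863 × 0.944 + 1149 × 0.474 = 1759 + 545 = 2304
Population now: 0–14=764, 15–29=1019, 30–44=462, 45+=2304

2304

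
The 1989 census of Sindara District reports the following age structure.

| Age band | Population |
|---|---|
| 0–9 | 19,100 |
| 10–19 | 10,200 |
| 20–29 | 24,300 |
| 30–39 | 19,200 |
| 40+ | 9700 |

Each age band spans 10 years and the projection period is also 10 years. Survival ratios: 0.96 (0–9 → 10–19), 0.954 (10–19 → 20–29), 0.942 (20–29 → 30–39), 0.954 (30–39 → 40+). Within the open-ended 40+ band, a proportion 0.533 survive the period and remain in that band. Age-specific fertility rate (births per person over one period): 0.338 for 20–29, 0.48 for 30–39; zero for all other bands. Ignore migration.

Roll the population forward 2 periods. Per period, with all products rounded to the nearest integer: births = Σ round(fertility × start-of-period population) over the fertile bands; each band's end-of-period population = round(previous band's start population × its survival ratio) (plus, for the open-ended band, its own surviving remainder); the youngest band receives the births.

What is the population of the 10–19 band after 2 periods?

Period 1:
Births: 24300 × 0.338 = 8213  |  19200 × 0.48 = 9216 ⇒ total 17429
10–19: 19100 × 0.96 = 18336
20–29: 10200 × 0.954 = 9731
30–39: 24300 × 0.942 = 22891
40+: 19200 × 0.954 + 9700 × 0.533 = 18317 + 5170 = 23487
End of period: [17429, 18336, 9731, 22891, 23487]
Period 2:
Births: 9731 × 0.338 = 3289  |  22891 × 0.48 = 10988 ⇒ total 14277
10–19: 17429 × 0.96 = 16732
20–29: 18336 × 0.954 = 17493
30–39: 9731 × 0.942 = 9167
40+: 22891 × 0.954 + 23487 × 0.533 = 21838 + 12519 = 34357
End of period: [14277, 16732, 17493, 9167, 34357]

16732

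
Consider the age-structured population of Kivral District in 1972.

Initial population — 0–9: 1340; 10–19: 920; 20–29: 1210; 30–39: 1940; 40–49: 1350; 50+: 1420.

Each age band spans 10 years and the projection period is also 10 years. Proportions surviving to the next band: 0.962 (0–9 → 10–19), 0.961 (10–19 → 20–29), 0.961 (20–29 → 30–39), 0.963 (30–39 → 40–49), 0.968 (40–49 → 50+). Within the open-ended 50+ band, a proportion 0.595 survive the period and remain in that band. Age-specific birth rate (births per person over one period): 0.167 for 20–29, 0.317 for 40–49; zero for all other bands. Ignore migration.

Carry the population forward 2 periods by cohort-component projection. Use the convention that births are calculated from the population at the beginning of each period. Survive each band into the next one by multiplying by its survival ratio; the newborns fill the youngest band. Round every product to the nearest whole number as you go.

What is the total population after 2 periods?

7643

[period 1]
Births: 1210 × 0.167 = 202  |  1350 × 0.317 = 428 → total 630
10–19: 1340 × 0.962 = 1289
20–29: 920 × 0.961 = 884
30–39: 1210 × 0.961 = 1163
40–49: 1940 × 0.963 = 1868
50+: 1350 × 0.968 + 1420 × 0.595 = 1307 + 845 = 2152
End of period: [630, 1289, 884, 1163, 1868, 2152]
[period 2]
Births: 884 × 0.167 = 148  |  1868 × 0.317 = 592 → total 740
10–19: 630 × 0.962 = 606
20–29: 1289 × 0.961 = 1239
30–39: 884 × 0.961 = 850
40–49: 1163 × 0.963 = 1120
50+: 1868 × 0.968 + 2152 × 0.595 = 1808 + 1280 = 3088
End of period: [740, 606, 1239, 850, 1120, 3088]
Total after period 2: 740 + 606 + 1239 + 850 + 1120 + 3088 = 7643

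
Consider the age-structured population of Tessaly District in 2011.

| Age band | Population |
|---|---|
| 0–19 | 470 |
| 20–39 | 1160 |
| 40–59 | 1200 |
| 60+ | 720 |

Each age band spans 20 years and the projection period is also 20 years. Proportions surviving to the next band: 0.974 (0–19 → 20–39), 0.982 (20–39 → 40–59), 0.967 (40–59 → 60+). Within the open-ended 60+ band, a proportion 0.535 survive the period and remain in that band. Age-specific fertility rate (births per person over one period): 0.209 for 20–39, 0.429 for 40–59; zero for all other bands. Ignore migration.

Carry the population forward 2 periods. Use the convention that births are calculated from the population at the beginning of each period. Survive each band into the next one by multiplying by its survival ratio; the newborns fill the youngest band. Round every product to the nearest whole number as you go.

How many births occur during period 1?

Numbering the bands 1..4 from youngest to oldest:
Period 1.
Births: 1160 * 0.209 = 242 ; 1200 * 0.429 = 515 ⇒ total 757
Band 2: 470 * 0.974 = 458
Band 3: 1160 * 0.982 = 1139
Band 4: 1200 * 0.967 + 720 * 0.535 = 1160 + 385 = 1545
Giving 757 / 458 / 1139 / 1545.

757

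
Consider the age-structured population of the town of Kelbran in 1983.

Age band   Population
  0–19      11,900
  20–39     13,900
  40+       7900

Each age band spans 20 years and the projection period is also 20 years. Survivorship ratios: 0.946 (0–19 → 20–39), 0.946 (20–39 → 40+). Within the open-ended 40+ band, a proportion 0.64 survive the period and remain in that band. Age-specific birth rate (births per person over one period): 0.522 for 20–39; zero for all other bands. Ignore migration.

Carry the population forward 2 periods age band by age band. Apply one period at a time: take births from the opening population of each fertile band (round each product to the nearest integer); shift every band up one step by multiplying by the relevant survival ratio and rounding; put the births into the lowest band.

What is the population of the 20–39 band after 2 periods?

(Bands numbered youngest = 1 to oldest = 3.)
— Period 1 —
Births: 13900 × 0.522 = 7256
Band 2: 11900 × 0.946 = 11257
Band 3: 13900 × 0.946 + 7900 × 0.64 = 13149 + 5056 = 18205
Population now: 0–19=7256, 20–39=11257, 40+=18205
— Period 2 —
Births: 11257 × 0.522 = 5876
Band 2: 7256 × 0.946 = 6864
Band 3: 11257 × 0.946 + 18205 × 0.64 = 10649 + 11651 = 22300
Population now: 0–19=5876, 20–39=6864, 40+=22300

6864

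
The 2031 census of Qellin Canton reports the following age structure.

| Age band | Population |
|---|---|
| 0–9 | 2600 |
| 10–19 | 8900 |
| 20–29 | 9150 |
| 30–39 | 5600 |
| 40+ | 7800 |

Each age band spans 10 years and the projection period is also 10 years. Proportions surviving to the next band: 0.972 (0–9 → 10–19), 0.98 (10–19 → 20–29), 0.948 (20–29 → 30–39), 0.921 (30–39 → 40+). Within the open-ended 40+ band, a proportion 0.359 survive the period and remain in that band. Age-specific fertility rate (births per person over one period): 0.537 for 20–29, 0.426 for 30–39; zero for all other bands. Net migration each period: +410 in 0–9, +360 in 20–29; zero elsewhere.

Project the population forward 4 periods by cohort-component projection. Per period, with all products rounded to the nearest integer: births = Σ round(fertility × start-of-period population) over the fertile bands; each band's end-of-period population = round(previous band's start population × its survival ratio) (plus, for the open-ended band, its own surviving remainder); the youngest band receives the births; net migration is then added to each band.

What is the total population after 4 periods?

Let group 1 be 0–9 through group 5 = 40+.
Period 1:
Births: 9150 × 0.537 = 4914, 5600 × 0.426 = 2386 — total 7300
Group 2: 2600 × 0.972 = 2527
Group 3: 8900 × 0.98 = 8722
Group 4: 9150 × 0.948 = 8674
Group 5: 5600 × 0.921 + 7800 × 0.359 = 5158 + 2800 = 7958
Net migration: Group 1 + 410 → 7710; Group 3 + 360 → 9082
→ [7710, 2527, 9082, 8674, 7958]
Period 2:
Births: 9082 × 0.537 = 4877, 8674 × 0.426 = 3695 — total 8572
Group 2: 7710 × 0.972 = 7494
Group 3: 2527 × 0.98 = 2476
Group 4: 9082 × 0.948 = 8610
Group 5: 8674 × 0.921 + 7958 × 0.359 = 7989 + 2857 = 10846
Net migration: Group 1 + 410 → 8982; Group 3 + 360 → 2836
→ [8982, 7494, 2836, 8610, 10846]
Period 3:
Births: 2836 × 0.537 = 1523, 8610 × 0.426 = 3668 — total 5191
Group 2: 8982 × 0.972 = 8731
Group 3: 7494 × 0.98 = 7344
Group 4: 2836 × 0.948 = 2689
Group 5: 8610 × 0.921 + 10846 × 0.359 = 7930 + 3894 = 11824
Net migration: Group 1 + 410 → 5601; Group 3 + 360 → 7704
→ [5601, 8731, 7704, 2689, 11824]
Period 4:
Births: 7704 × 0.537 = 4137, 2689 × 0.426 = 1146 — total 5283
Group 2: 5601 × 0.972 = 5444
Group 3: 8731 × 0.98 = 8556
Group 4: 7704 × 0.948 = 7303
Group 5: 2689 × 0.921 + 11824 × 0.359 = 2477 + 4245 = 6722
Net migration: Group 1 + 410 → 5693; Group 3 + 360 → 8916
→ [5693, 5444, 8916, 7303, 6722]
Total after period 4: 5693 + 5444 + 8916 + 7303 + 6722 = 34078

34078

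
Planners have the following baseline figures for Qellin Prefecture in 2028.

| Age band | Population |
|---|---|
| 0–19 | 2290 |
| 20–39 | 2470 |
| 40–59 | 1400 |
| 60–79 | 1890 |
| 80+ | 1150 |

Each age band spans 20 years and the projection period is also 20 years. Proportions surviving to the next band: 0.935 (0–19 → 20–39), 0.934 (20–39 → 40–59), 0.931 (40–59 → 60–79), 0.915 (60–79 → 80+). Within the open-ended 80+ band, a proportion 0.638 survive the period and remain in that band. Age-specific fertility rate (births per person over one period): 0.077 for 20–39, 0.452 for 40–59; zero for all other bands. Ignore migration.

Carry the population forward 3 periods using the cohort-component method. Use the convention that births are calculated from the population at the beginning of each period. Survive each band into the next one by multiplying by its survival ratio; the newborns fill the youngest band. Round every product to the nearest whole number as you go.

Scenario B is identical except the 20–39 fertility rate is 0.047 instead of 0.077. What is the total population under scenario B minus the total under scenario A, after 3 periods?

-150

Numbering the bands 1..5 from youngest to oldest:
— Period 1 —
Births: 2470 * 0.077 = 190 ; 1400 * 0.452 = 633 — total 823
Band 2: 2290 * 0.935 = 2141
Band 3: 2470 * 0.934 = 2307
Band 4: 1400 * 0.931 = 1303
Band 5: 1890 * 0.915 + 1150 * 0.638 = 1729 + 734 = 2463
Giving 823 / 2141 / 2307 / 1303 / 2463.
— Period 2 —
Births: 2141 * 0.077 = 165 ; 2307 * 0.452 = 1043 — total 1208
Band 2: 823 * 0.935 = 770
Band 3: 2141 * 0.934 = 2000
Band 4: 2307 * 0.931 = 2148
Band 5: 1303 * 0.915 + 2463 * 0.638 = 1192 + 1571 = 2763
Giving 1208 / 770 / 2000 / 2148 / 2763.
— Period 3 —
Births: 770 * 0.077 = 59 ; 2000 * 0.452 = 904 — total 963
Band 2: 1208 * 0.935 = 1129
Band 3: 770 * 0.934 = 719
Band 4: 2000 * 0.931 = 1862
Band 5: 2148 * 0.915 + 2763 * 0.638 = 1965 + 1763 = 3728
Giving 963 / 1129 / 719 / 1862 / 3728.
Scenario A total after 3 periods: 8401
Scenario B projection —
— Period 1 —
Births: 2470 * 0.047 = 116 ; 1400 * 0.452 = 633 — total 749
Band 2: 2290 * 0.935 = 2141
Band 3: 2470 * 0.934 = 2307
Band 4: 1400 * 0.931 = 1303
Band 5: 1890 * 0.915 + 1150 * 0.638 = 1729 + 734 = 2463
Giving 749 / 2141 / 2307 / 1303 / 2463.
— Period 2 —
Births: 2141 * 0.047 = 101 ; 2307 * 0.452 = 1043 — total 1144
Band 2: 749 * 0.935 = 700
Band 3: 2141 * 0.934 = 2000
Band 4: 2307 * 0.931 = 2148
Band 5: 1303 * 0.915 + 2463 * 0.638 = 1192 + 1571 = 2763
Giving 1144 / 700 / 2000 / 2148 / 2763.
— Period 3 —
Births: 700 * 0.047 = 33 ; 2000 * 0.452 = 904 — total 937
Band 2: 1144 * 0.935 = 1070
Band 3: 700 * 0.934 = 654
Band 4: 2000 * 0.931 = 1862
Band 5: 2148 * 0.915 + 2763 * 0.638 = 1965 + 1763 = 3728
Giving 937 / 1070 / 654 / 1862 / 3728.
Scenario B total after 3 periods: 8251
Difference B − A = 8251 − 8401 = -150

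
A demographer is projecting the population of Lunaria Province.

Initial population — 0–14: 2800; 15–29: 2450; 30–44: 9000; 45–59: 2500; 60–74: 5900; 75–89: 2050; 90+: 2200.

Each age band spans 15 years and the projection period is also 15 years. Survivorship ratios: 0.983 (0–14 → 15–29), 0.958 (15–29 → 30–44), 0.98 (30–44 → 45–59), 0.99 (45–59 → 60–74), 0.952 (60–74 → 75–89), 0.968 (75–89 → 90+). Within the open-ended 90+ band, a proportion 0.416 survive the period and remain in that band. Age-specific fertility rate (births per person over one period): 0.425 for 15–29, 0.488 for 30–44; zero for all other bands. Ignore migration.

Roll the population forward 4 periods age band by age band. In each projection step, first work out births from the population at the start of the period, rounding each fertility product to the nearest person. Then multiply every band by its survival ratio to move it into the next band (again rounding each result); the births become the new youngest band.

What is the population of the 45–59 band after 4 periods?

After projecting period 1:
Births: 2450 × 0.425 = 1041, 9000 × 0.488 = 4392 ⇒ total 5433
15–29: 2800 × 0.983 = 2752
30–44: 2450 × 0.958 = 2347
45–59: 9000 × 0.98 = 8820
60–74: 2500 × 0.99 = 2475
75–89: 5900 × 0.952 = 5617
90+: 2050 × 0.968 + 2200 × 0.416 = 1984 + 915 = 2899
End of period: [5433, 2752, 2347, 8820, 2475, 5617, 2899]
After projecting period 2:
Births: 2752 × 0.425 = 1170, 2347 × 0.488 = 1145 ⇒ total 2315
15–29: 5433 × 0.983 = 5341
30–44: 2752 × 0.958 = 2636
45–59: 2347 × 0.98 = 2300
60–74: 8820 × 0.99 = 8732
75–89: 2475 × 0.952 = 2356
90+: 5617 × 0.968 + 2899 × 0.416 = 5437 + 1206 = 6643
End of period: [2315, 5341, 2636, 2300, 8732, 2356, 6643]
After projecting period 3:
Births: 5341 × 0.425 = 2270, 2636 × 0.488 = 1286 ⇒ total 3556
15–29: 2315 × 0.983 = 2276
30–44: 5341 × 0.958 = 5117
45–59: 2636 × 0.98 = 2583
60–74: 2300 × 0.99 = 2277
75–89: 8732 × 0.952 = 8313
90+: 2356 × 0.968 + 6643 × 0.416 = 2281 + 2763 = 5044
End of period: [3556, 2276, 5117, 2583, 2277, 8313, 5044]
After projecting period 4:
Births: 2276 × 0.425 = 967, 5117 × 0.488 = 2497 ⇒ total 3464
15–29: 3556 × 0.983 = 3496
30–44: 2276 × 0.958 = 2180
45–59: 5117 × 0.98 = 5015
60–74: 2583 × 0.99 = 2557
75–89: 2277 × 0.952 = 2168
90+: 8313 × 0.968 + 5044 × 0.416 = 8047 + 2098 = 10145
End of period: [3464, 3496, 2180, 5015, 2557, 2168, 10145]

5015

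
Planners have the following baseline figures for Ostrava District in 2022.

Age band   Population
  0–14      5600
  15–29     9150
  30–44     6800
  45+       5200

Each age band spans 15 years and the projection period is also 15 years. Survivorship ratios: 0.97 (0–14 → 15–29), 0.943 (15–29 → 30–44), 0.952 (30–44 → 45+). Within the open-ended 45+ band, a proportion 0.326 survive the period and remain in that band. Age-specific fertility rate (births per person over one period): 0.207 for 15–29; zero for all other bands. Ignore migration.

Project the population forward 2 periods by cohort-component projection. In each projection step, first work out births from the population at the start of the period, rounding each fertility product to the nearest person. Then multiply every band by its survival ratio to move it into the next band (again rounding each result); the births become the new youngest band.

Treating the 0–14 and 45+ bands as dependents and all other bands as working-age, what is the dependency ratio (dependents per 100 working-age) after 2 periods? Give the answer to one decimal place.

172.5

Period 1:
Births: 9150 × 0.207 = 1894
15–29: 5600 × 0.97 = 5432
30–44: 9150 × 0.943 = 8628
45+: 6800 × 0.952 + 5200 × 0.326 = 6474 + 1695 = 8169
→ [1894, 5432, 8628, 8169]
Period 2:
Births: 5432 × 0.207 = 1124
15–29: 1894 × 0.97 = 1837
30–44: 5432 × 0.943 = 5122
45+: 8628 × 0.952 + 8169 × 0.326 = 8214 + 2663 = 10877
→ [1124, 1837, 5122, 10877]
Dependents (band 0–14 + band 45+) = 1124 + 10877 = 12001; working-age = 6959; ratio = 12001/6959 × 100 = 172.5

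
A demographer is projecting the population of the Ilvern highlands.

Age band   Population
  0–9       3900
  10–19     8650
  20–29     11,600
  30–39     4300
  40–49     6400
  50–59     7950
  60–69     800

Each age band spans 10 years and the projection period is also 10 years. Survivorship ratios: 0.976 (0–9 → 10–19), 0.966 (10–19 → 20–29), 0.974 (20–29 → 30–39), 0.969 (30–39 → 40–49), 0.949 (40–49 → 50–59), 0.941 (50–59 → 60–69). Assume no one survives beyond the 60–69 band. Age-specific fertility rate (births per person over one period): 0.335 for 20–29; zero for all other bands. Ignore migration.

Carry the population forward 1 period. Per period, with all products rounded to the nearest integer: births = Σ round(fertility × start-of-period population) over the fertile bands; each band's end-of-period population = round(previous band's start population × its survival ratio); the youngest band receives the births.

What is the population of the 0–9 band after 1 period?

3886

(Groups numbered youngest = 1 to oldest = 7.)
Period 1:
Births: 11600 × 0.335 = 3886
Group 2: 3900 × 0.976 = 3806
Group 3: 8650 × 0.966 = 8356
Group 4: 11600 × 0.974 = 11298
Group 5: 4300 × 0.969 = 4167
Group 6: 6400 × 0.949 = 6074
Group 7: 7950 × 0.941 = 7481
→ [3886, 3806, 8356, 11298, 4167, 6074, 7481]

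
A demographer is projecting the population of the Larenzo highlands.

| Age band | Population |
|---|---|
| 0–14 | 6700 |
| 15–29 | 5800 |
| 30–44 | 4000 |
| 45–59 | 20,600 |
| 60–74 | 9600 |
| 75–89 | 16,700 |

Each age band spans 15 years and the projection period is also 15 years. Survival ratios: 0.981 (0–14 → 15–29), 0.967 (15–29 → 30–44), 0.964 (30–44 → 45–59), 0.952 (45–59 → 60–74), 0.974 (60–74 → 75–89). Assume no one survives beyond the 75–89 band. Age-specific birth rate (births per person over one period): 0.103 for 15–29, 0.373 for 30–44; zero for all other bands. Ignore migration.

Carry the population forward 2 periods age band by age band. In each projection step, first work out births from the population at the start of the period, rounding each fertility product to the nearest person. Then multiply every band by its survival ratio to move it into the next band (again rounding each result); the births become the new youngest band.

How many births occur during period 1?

2089

[period 1]
Births: 5800 * 0.103 = 597, 4000 * 0.373 = 1492 → 2089
15–29: 6700 * 0.981 = 6573
30–44: 5800 * 0.967 = 5609
45–59: 4000 * 0.964 = 3856
60–74: 20600 * 0.952 = 19611
75–89: 9600 * 0.974 = 9350
End of period: [2089, 6573, 5609, 3856, 19611, 9350]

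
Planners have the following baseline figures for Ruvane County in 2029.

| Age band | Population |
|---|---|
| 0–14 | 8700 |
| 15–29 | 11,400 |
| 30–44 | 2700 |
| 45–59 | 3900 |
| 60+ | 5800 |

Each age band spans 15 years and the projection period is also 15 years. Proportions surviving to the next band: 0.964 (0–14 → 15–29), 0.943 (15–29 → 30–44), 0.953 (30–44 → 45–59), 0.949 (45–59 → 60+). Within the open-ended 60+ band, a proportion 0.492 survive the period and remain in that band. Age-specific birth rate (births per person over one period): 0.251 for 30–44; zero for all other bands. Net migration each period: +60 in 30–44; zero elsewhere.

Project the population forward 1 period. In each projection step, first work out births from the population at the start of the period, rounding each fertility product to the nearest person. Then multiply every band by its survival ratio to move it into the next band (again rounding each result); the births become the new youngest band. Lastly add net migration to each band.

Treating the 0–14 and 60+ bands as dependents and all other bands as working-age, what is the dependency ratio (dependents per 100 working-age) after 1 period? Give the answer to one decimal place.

33.2

Period 1.
Births: 2700 * 0.251 = 678
15–29: 8700 * 0.964 = 8387
30–44: 11400 * 0.943 = 10750
45–59: 2700 * 0.953 = 2573
60+: 3900 * 0.949 + 5800 * 0.492 = 3701 + 2854 = 6555
Net migration: 30–44 + 60 → 10810
→ [678, 8387, 10810, 2573, 6555]
Dependents (band 0–14 + band 60+) = 678 + 6555 = 7233; working-age = 21770; ratio = 7233/21770 × 100 = 33.2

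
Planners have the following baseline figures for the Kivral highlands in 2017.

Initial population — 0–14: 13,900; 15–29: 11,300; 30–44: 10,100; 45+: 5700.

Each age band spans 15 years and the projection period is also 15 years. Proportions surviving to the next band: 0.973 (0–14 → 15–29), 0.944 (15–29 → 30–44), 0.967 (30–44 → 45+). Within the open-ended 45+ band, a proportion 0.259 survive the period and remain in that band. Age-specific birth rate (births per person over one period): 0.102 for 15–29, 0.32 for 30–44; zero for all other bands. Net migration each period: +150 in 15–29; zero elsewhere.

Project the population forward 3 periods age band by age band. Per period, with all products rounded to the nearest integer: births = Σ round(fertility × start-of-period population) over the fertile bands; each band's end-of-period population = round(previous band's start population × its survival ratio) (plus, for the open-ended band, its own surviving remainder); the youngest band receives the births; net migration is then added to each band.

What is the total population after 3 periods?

29489

Call the bands 1 to 4, youngest first.
— Period 1 —
Births: 11300 × 0.102 = 1153  |  10100 × 0.32 = 3232 → 4385
Band 2: 13900 × 0.973 = 13525
Band 3: 11300 × 0.944 = 10667
Band 4: 10100 × 0.967 + 5700 × 0.259 = 9767 + 1476 = 11243
Net migration: Band 2 + 150 → 13675
Population now: 0–14=4385, 15–29=13675, 30–44=10667, 45+=11243
— Period 2 —
Births: 13675 × 0.102 = 1395  |  10667 × 0.32 = 3413 → 4808
Band 2: 4385 × 0.973 = 4267
Band 3: 13675 × 0.944 = 12909
Band 4: 10667 × 0.967 + 11243 × 0.259 = 10315 + 2912 = 13227
Net migration: Band 2 + 150 → 4417
Population now: 0–14=4808, 15–29=4417, 30–44=12909, 45+=13227
— Period 3 —
Births: 4417 × 0.102 = 451  |  12909 × 0.32 = 4131 → 4582
Band 2: 4808 × 0.973 = 4678
Band 3: 4417 × 0.944 = 4170
Band 4: 12909 × 0.967 + 13227 × 0.259 = 12483 + 3426 = 15909
Net migration: Band 2 + 150 → 4828
Population now: 0–14=4582, 15–29=4828, 30–44=4170, 45+=15909
Total after period 3: 4582 + 4828 + 4170 + 15909 = 29489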